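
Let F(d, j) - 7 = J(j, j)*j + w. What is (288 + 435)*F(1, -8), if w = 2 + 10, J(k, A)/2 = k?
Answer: 106281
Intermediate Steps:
J(k, A) = 2*k
w = 12
F(d, j) = 19 + 2*j**2 (F(d, j) = 7 + ((2*j)*j + 12) = 7 + (2*j**2 + 12) = 7 + (12 + 2*j**2) = 19 + 2*j**2)
(288 + 435)*F(1, -8) = (288 + 435)*(19 + 2*(-8)**2) = 723*(19 + 2*64) = 723*(19 + 128) = 723*147 = 106281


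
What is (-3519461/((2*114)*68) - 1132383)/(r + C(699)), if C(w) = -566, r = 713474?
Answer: -17559985493/11052925632 ≈ -1.5887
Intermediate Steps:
(-3519461/((2*114)*68) - 1132383)/(r + C(699)) = (-3519461/((2*114)*68) - 1132383)/(713474 - 566) = (-3519461/(228*68) - 1132383)/712908 = (-3519461/15504 - 1132383)*(1/712908) = -17559985493/15504*1/712908 = -17559985493/11052925632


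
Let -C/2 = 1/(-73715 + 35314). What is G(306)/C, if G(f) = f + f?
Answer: 11750706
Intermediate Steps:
C = 2/38401 (C = -2/(-73715 + 35314) = -2/(-38401) = -2*(-1/38401) = 2/38401 ≈ 5.2082e-5)
G(f) = 2*f
G(306)/C = (2*306)/(2/38401) = 612*(38401/2) = 11750706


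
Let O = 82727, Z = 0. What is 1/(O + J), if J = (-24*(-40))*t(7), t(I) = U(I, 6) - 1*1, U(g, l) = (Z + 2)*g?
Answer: 1/95207 ≈ 1.0503e-5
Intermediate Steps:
U(g, l) = 2*g (U(g, l) = (0 + 2)*g = 2*g)
t(I) = -1 + 2*I (t(I) = 2*I - 1*1 = 2*I - 1 = -1 + 2*I)
J = 12480 (J = (-24*(-40))*(-1 + 2*7) = 960*(-1 + 14) = 960*13 = 12480)
1/(O + J) = 1/(82727 + 12480) = 1/95207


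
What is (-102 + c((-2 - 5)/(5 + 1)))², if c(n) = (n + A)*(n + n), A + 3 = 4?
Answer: 3345241/324 ≈ 10325.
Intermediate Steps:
A = 1 (A = -3 + 4 = 1)
c(n) = 2*n*(1 + n) (c(n) = (n + 1)*(n + n) = (1 + n)*(2*n) = 2*n*(1 + n))
(-102 + c((-2 - 5)/(5 + 1)))² = (-102 + 2*((-2 - 5)/(5 + 1))*(1 + (-2 - 5)/(5 + 1)))² = (-102 + 2*(-7/6)*(1 - 7/6))² = (-102 + 2*(-7/6)*(-⅙))² = (-102 + 7/18)² = (-1829/18)² = 3345241/324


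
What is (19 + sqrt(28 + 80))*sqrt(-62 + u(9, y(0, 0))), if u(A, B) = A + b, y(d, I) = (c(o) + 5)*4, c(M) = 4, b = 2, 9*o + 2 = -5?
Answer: I*sqrt(51)*(19 + 6*sqrt(3)) ≈ 209.9*I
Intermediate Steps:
o = -7/9 (o = -2/9 + (1/9)*(-5) = -2/9 - 5/9 = -7/9 ≈ -0.77778)
y(d, I) = 36 (y(d, I) = (4 + 5)*4 = 9*4 = 36)
u(A, B) = 2 + A (u(A, B) = A + 2 = 2 + A)
(19 + sqrt(28 + 80))*sqrt(-62 + u(9, y(0, 0))) = (19 + sqrt(28 + 80))*sqrt(-62 + (2 + 9)) = (19 + sqrt(108))*sqrt(-62 + 11) = (19 + 6*sqrt(3))*sqrt(-51) = (19 + 6*sqrt(3))*(I*sqrt(51)) = I*sqrt(51)*(19 + 6*sqrt(3))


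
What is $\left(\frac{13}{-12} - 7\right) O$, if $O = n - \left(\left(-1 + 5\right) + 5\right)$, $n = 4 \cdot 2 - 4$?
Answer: $\frac{485}{12} \approx 40.417$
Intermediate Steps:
$n = 4$ ($n = 8 - 4 = 4$)
$O = -5$ ($O = 4 - \left(\left(-1 + 5\right) + 5\right) = 4 - \left(4 + 5\right) = 4 - 9 = -5$)
$\left(\frac{13}{-12} - 7\right) O = \left(\frac{13}{-12} - 7\right) \left(-5\right) = \left(13 \left(- \frac{1}{12}\right) - 7\right) \left(-5\right) = \left(- \frac{13}{12} - 7\right) \left(-5\right) = \left(- \frac{97}{12}\right) \left(-5\right) = \frac{485}{12}$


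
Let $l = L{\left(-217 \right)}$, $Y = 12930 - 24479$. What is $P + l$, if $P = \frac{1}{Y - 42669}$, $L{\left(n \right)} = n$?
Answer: $- \frac{11765307}{54218} \approx -217.0$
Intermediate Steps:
$Y = -11549$
$l = -217$
$P = - \frac{1}{54218}$ ($P = \frac{1}{-11549 - 42669} = \frac{1}{-54218} = - \frac{1}{54218} \approx -1.8444 \cdot 10^{-5}$)
$P + l = - \frac{1}{54218} - 217 = - \frac{11765307}{54218}$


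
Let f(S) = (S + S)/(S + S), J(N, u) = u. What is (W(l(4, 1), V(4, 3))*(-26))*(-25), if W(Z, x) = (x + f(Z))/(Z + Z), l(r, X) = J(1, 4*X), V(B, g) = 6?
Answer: 2275/4 ≈ 568.75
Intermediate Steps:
f(S) = 1 (f(S) = (2*S)/((2*S)) = (2*S)*(1/(2*S)) = 1)
l(r, X) = 4*X
W(Z, x) = (1 + x)/(2*Z) (W(Z, x) = (x + 1)/(Z + Z) = (1 + x)/((2*Z)) = (1 + x)*(1/(2*Z)) = (1 + x)/(2*Z))
(W(l(4, 1), V(4, 3))*(-26))*(-25) = (((1 + 6)/(2*((4*1))))*(-26))*(-25) = (((1/2)*7/4)*(-26))*(-25) = (((1/2)*(1/4)*7)*(-26))*(-25) = ((7/8)*(-26))*(-25) = -91/4*(-25) = 2275/4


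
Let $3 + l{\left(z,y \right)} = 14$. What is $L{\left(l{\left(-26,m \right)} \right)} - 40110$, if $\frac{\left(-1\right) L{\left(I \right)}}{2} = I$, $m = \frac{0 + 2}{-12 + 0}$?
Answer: $-40132$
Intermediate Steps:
$m = - \frac{1}{6}$ ($m = \frac{2}{-12} = 2 \left(- \frac{1}{12}\right) = - \frac{1}{6} \approx -0.16667$)
$l{\left(z,y \right)} = 11$ ($l{\left(z,y \right)} = -3 + 14 = 11$)
$L{\left(I \right)} = - 2 I$
$L{\left(l{\left(-26,m \right)} \right)} - 40110 = \left(-2\right) 11 - 40110 = -22 - 40110 = -40132$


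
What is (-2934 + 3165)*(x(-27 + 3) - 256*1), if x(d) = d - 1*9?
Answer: -66759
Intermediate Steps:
x(d) = -9 + d (x(d) = d - 9 = -9 + d)
(-2934 + 3165)*(x(-27 + 3) - 256*1) = (-2934 + 3165)*((-9 + (-27 + 3)) - 256*1) = 231*((-9 - 24) - 256) = 231*(-33 - 256) = 231*(-289) = -66759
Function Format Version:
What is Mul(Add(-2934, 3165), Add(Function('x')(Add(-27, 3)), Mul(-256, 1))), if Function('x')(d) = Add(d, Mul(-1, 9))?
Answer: -66759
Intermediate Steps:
Function('x')(d) = Add(-9, d) (Function('x')(d) = Add(d, -9) = Add(-9, d))
Mul(Add(-2934, 3165), Add(Function('x')(Add(-27, 3)), Mul(-256, 1))) = Mul(Add(-2934, 3165), Add(Add(-9, Add(-27, 3)), Mul(-256, 1))) = Mul(231, Add(Add(-9, -24), -256)) = Mul(231, Add(-33, -256)) = Mul(231, -289) = -66759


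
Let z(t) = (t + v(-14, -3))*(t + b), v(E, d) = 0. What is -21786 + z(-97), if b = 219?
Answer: -33620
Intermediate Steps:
z(t) = t*(219 + t) (z(t) = (t + 0)*(t + 219) = t*(219 + t))
-21786 + z(-97) = -21786 - 97*(219 - 97) = -21786 - 97*122 = -21786 - 11834 = -33620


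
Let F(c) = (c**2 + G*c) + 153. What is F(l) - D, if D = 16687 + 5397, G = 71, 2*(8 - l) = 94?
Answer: -23179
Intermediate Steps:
l = -39 (l = 8 - 1/2*94 = 8 - 47 = -39)
D = 22084
F(c) = 153 + c**2 + 71*c (F(c) = (c**2 + 71*c) + 153 = 153 + c**2 + 71*c)
F(l) - D = (153 + (-39)**2 + 71*(-39)) - 1*22084 = (153 + 1521 - 2769) - 22084 = -1095 - 22084 = -23179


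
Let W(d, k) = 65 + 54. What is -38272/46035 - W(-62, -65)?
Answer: -5516437/46035 ≈ -119.83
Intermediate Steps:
W(d, k) = 119
-38272/46035 - W(-62, -65) = -38272/46035 - 1*119 = -38272*1/46035 - 119 = -38272/46035 - 119 = -5516437/46035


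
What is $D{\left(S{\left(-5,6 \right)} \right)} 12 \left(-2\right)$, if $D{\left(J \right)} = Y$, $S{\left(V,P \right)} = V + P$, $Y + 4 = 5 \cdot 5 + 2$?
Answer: $-552$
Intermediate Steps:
$Y = 23$ ($Y = -4 + \left(5 \cdot 5 + 2\right) = -4 + \left(25 + 2\right) = -4 + 27 = 23$)
$S{\left(V,P \right)} = P + V$
$D{\left(J \right)} = 23$
$D{\left(S{\left(-5,6 \right)} \right)} 12 \left(-2\right) = 23 \cdot 12 \left(-2\right) = 23 \left(-24\right) = -552$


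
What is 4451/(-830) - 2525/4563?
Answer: -22405663/3787290 ≈ -5.9160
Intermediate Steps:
4451/(-830) - 2525/4563 = 4451*(-1/830) - 2525*1/4563 = -4451/830 - 2525/4563 = -22405663/3787290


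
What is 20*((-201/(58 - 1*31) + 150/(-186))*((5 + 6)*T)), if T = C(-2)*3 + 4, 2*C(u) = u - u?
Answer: -2025760/279 ≈ -7260.8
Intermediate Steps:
C(u) = 0 (C(u) = (u - u)/2 = (½)*0 = 0)
T = 4 (T = 0*3 + 4 = 0 + 4 = 4)
20*((-201/(58 - 1*31) + 150/(-186))*((5 + 6)*T)) = 20*((-201/(58 - 1*31) + 150/(-186))*((5 + 6)*4)) = 20*((-201/(58 - 31) + 150*(-1/186))*(11*4)) = 20*((-201/27 - 25/31)*44) = 20*((-201*1/27 - 25/31)*44) = 20*((-67/9 - 25/31)*44) = 20*(-2302/279*44) = 20*(-101288/279) = -2025760/279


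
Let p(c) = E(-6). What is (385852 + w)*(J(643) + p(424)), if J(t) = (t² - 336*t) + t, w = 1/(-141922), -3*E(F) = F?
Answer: 5422587367170489/70961 ≈ 7.6416e+10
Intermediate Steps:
E(F) = -F/3
p(c) = 2 (p(c) = -⅓*(-6) = 2)
w = -1/141922 ≈ -7.0461e-6
J(t) = t² - 335*t
(385852 + w)*(J(643) + p(424)) = (385852 - 1/141922)*(643*(-335 + 643) + 2) = 54760887543*(643*308 + 2)/141922 = 54760887543*(198044 + 2)/141922 = (54760887543/141922)*198046 = 5422587367170489/70961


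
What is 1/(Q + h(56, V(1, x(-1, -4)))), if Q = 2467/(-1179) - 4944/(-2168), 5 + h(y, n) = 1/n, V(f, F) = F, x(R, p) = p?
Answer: -1278036/6469429 ≈ -0.19755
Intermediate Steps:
h(y, n) = -5 + 1/n
Q = 60065/319509 (Q = 2467*(-1/1179) - 4944*(-1/2168) = -2467/1179 + 618/271 = 60065/319509 ≈ 0.18799)
1/(Q + h(56, V(1, x(-1, -4)))) = 1/(60065/319509 + (-5 + 1/(-4))) = 1/(60065/319509 + (-5 - ¼)) = 1/(60065/319509 - 21/4) = 1/(-6469429/1278036) = -1278036/6469429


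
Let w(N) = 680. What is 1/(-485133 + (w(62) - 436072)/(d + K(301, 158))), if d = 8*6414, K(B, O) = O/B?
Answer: -7722535/3746522098651 ≈ -2.0613e-6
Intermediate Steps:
d = 51312
1/(-485133 + (w(62) - 436072)/(d + K(301, 158))) = 1/(-485133 + (680 - 436072)/(51312 + 158/301)) = 1/(-485133 - 435392/(51312 + 158*(1/301))) = 1/(-485133 - 435392/(51312 + 158/301)) = 1/(-485133 - 435392/15445070/301) = 1/(-485133 - 435392*301/15445070) = 1/(-485133 - 65526496/7722535) = 1/(-3746522098651/7722535) = -7722535/3746522098651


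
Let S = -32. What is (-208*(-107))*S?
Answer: -712192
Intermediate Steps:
(-208*(-107))*S = -208*(-107)*(-32) = 22256*(-32) = -712192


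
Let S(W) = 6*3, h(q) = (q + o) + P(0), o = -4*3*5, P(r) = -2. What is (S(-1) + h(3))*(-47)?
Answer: 1927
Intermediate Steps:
o = -60 (o = -12*5 = -60)
h(q) = -62 + q (h(q) = (q - 60) - 2 = (-60 + q) - 2 = -62 + q)
S(W) = 18
(S(-1) + h(3))*(-47) = (18 + (-62 + 3))*(-47) = (18 - 59)*(-47) = -41*(-47) = 1927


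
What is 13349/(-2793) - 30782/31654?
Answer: -14374/2499 ≈ -5.7519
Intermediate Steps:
13349/(-2793) - 30782/31654 = 13349*(-1/2793) - 30782*1/31654 = -1907/399 - 15391/15827 = -14374/2499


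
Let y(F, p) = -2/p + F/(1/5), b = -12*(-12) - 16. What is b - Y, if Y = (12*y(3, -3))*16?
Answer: -2880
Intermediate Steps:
b = 128 (b = 144 - 16 = 128)
y(F, p) = -2/p + 5*F (y(F, p) = -2/p + F/(⅕) = -2/p + F*5 = -2/p + 5*F)
Y = 3008 (Y = (12*(-2/(-3) + 5*3))*16 = (12*(-2*(-⅓) + 15))*16 = (12*(⅔ + 15))*16 = (12*(47/3))*16 = 188*16 = 3008)
b - Y = 128 - 1*3008 = 128 - 3008 = -2880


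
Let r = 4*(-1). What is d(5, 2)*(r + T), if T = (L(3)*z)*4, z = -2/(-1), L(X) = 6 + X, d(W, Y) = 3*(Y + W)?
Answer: 1428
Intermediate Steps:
d(W, Y) = 3*W + 3*Y (d(W, Y) = 3*(W + Y) = 3*W + 3*Y)
r = -4
z = 2 (z = -2*(-1) = 2)
T = 72 (T = ((6 + 3)*2)*4 = (9*2)*4 = 18*4 = 72)
d(5, 2)*(r + T) = (3*5 + 3*2)*(-4 + 72) = (15 + 6)*68 = 21*68 = 1428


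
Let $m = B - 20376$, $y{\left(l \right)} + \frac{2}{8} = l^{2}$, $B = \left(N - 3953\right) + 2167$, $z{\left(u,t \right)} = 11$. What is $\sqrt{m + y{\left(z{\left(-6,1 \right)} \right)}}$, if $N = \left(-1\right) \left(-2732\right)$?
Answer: $\frac{i \sqrt{77237}}{2} \approx 138.96 i$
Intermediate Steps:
$N = 2732$
$B = 946$ ($B = \left(2732 - 3953\right) + 2167 = -1221 + 2167 = 946$)
$y{\left(l \right)} = - \frac{1}{4} + l^{2}$
$m = -19430$ ($m = 946 - 20376 = -19430$)
$\sqrt{m + y{\left(z{\left(-6,1 \right)} \right)}} = \sqrt{-19430 - \left(\frac{1}{4} - 11^{2}\right)} = \sqrt{-19430 + \left(- \frac{1}{4} + 121\right)} = \sqrt{-19430 + \frac{483}{4}} = \sqrt{- \frac{77237}{4}} = \frac{i \sqrt{77237}}{2}$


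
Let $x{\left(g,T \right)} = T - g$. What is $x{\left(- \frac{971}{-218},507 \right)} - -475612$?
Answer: $\frac{103792971}{218} \approx 4.7611 \cdot 10^{5}$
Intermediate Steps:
$x{\left(- \frac{971}{-218},507 \right)} - -475612 = \left(507 - - \frac{971}{-218}\right) - -475612 = \left(507 - \left(-971\right) \left(- \frac{1}{218}\right)\right) + 475612 = \left(507 - \frac{971}{218}\right) + 475612 = \frac{109555}{218} + 475612 = \frac{103792971}{218}$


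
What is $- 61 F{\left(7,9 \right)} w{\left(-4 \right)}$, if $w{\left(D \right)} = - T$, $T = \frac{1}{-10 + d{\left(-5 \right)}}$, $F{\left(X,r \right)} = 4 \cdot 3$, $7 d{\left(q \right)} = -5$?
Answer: $- \frac{1708}{25} \approx -68.32$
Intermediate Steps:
$d{\left(q \right)} = - \frac{5}{7}$ ($d{\left(q \right)} = \frac{1}{7} \left(-5\right) = - \frac{5}{7}$)
$F{\left(X,r \right)} = 12$
$T = - \frac{7}{75}$ ($T = \frac{1}{-10 - \frac{5}{7}} = \frac{1}{- \frac{75}{7}} = - \frac{7}{75} \approx -0.093333$)
$w{\left(D \right)} = \frac{7}{75}$ ($w{\left(D \right)} = \left(-1\right) \left(- \frac{7}{75}\right) = \frac{7}{75}$)
$- 61 F{\left(7,9 \right)} w{\left(-4 \right)} = \left(-61\right) 12 \cdot \frac{7}{75} = \left(-732\right) \frac{7}{75} = - \frac{1708}{25}$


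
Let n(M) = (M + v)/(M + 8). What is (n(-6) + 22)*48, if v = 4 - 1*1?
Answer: 984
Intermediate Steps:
v = 3 (v = 4 - 1 = 3)
n(M) = (3 + M)/(8 + M) (n(M) = (M + 3)/(M + 8) = (3 + M)/(8 + M))
(n(-6) + 22)*48 = ((3 - 6)/(8 - 6) + 22)*48 = (-3/2 + 22)*48 = (41/2)*48 = 984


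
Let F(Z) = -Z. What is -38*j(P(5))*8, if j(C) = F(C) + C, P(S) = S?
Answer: 0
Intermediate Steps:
j(C) = 0 (j(C) = -C + C = 0)
-38*j(P(5))*8 = -38*0*8 = 0*8 = 0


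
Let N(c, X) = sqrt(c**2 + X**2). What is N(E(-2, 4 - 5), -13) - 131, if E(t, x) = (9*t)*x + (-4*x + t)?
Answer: -131 + sqrt(569) ≈ -107.15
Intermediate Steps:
E(t, x) = t - 4*x + 9*t*x (E(t, x) = 9*t*x + (t - 4*x) = t - 4*x + 9*t*x)
N(c, X) = sqrt(X**2 + c**2)
N(E(-2, 4 - 5), -13) - 131 = sqrt((-13)**2 + (-2 - 4*(4 - 5) + 9*(-2)*(4 - 5))**2) - 131 = sqrt(169 + (-2 - 4*(-1) + 9*(-2)*(-1))**2) - 131 = sqrt(169 + (-2 + 4 + 18)**2) - 131 = sqrt(169 + 20**2) - 131 = sqrt(169 + 400) - 131 = sqrt(569) - 131 = -131 + sqrt(569)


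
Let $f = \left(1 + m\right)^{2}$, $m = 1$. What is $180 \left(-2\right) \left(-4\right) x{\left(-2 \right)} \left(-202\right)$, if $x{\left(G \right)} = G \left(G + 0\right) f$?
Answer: $-4654080$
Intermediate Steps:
$f = 4$ ($f = \left(1 + 1\right)^{2} = 2^{2} = 4$)
$x{\left(G \right)} = 4 G^{2}$ ($x{\left(G \right)} = G \left(G + 0\right) 4 = G G 4 = G^{2} \cdot 4 = 4 G^{2}$)
$180 \left(-2\right) \left(-4\right) x{\left(-2 \right)} \left(-202\right) = 180 \left(-2\right) \left(-4\right) 4 \left(-2\right)^{2} \left(-202\right) = 180 \cdot 8 \cdot 4 \cdot 4 \left(-202\right) = 180 \cdot 8 \cdot 16 \left(-202\right) = 180 \cdot 128 \left(-202\right) = 23040 \left(-202\right) = -4654080$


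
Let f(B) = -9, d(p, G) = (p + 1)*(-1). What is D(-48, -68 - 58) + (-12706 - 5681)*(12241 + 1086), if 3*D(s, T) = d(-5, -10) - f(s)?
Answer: -735130634/3 ≈ -2.4504e+8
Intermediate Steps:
d(p, G) = -1 - p (d(p, G) = (1 + p)*(-1) = -1 - p)
D(s, T) = 13/3 (D(s, T) = ((-1 - 1*(-5)) - 1*(-9))/3 = ((-1 + 5) + 9)/3 = (4 + 9)/3 = (1/3)*13 = 13/3)
D(-48, -68 - 58) + (-12706 - 5681)*(12241 + 1086) = 13/3 + (-12706 - 5681)*(12241 + 1086) = 13/3 - 18387*13327 = 13/3 - 245043549 = -735130634/3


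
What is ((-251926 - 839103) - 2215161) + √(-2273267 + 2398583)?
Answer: -3305836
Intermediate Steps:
((-251926 - 839103) - 2215161) + √(-2273267 + 2398583) = (-1091029 - 2215161) + √125316 = -3306190 + 354 = -3305836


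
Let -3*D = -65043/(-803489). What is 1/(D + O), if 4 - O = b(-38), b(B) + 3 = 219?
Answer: -803489/170361349 ≈ -0.0047164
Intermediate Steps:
b(B) = 216 (b(B) = -3 + 219 = 216)
O = -212 (O = 4 - 1*216 = 4 - 216 = -212)
D = -21681/803489 (D = -(-21681)/(-803489) = -(-21681)*(-1)/803489 = -⅓*65043/803489 = -21681/803489 ≈ -0.026984)
1/(D + O) = 1/(-21681/803489 - 212) = 1/(-170361349/803489) = -803489/170361349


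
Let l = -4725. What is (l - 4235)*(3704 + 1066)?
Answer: -42739200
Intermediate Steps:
(l - 4235)*(3704 + 1066) = (-4725 - 4235)*(3704 + 1066) = -8960*4770 = -42739200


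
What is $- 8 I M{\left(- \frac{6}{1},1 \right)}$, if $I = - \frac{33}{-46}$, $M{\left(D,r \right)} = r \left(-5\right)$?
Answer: $\frac{660}{23} \approx 28.696$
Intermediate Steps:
$M{\left(D,r \right)} = - 5 r$
$I = \frac{33}{46}$ ($I = \left(-33\right) \left(- \frac{1}{46}\right) = \frac{33}{46} \approx 0.71739$)
$- 8 I M{\left(- \frac{6}{1},1 \right)} = \left(-8\right) \frac{33}{46} \left(\left(-5\right) 1\right) = \left(- \frac{132}{23}\right) \left(-5\right) = \frac{660}{23}$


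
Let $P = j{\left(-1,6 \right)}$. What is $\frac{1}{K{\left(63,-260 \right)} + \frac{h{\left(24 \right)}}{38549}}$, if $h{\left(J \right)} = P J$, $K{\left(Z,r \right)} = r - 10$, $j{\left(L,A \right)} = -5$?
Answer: $- \frac{38549}{10408350} \approx -0.0037037$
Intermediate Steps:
$K{\left(Z,r \right)} = -10 + r$
$P = -5$
$h{\left(J \right)} = - 5 J$
$\frac{1}{K{\left(63,-260 \right)} + \frac{h{\left(24 \right)}}{38549}} = \frac{1}{\left(-10 - 260\right) + \frac{\left(-5\right) 24}{38549}} = \frac{1}{-270 - \frac{120}{38549}} = \frac{1}{- \frac{10408350}{38549}} = - \frac{38549}{10408350}$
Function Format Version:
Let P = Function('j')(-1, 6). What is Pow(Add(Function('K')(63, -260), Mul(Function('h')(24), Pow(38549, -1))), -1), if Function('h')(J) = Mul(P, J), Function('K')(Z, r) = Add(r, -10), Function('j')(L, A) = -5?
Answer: Rational(-38549, 10408350) ≈ -0.0037037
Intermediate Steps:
Function('K')(Z, r) = Add(-10, r)
P = -5
Function('h')(J) = Mul(-5, J)
Pow(Add(Function('K')(63, -260), Mul(Function('h')(24), Pow(38549, -1))), -1) = Pow(Add(Add(-10, -260), Mul(Mul(-5, 24), Pow(38549, -1))), -1) = Pow(Add(-270, Mul(-120, Rational(1, 38549))), -1) = Pow(Add(-270, Rational(-120, 38549)), -1) = Pow(Rational(-10408350, 38549), -1) = Rational(-38549, 10408350)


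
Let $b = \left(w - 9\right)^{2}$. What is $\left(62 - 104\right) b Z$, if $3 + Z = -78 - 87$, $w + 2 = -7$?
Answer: $2286144$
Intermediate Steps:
$w = -9$ ($w = -2 - 7 = -9$)
$b = 324$ ($b = \left(-9 - 9\right)^{2} = \left(-18\right)^{2} = 324$)
$Z = -168$ ($Z = -3 - 165 = -168$)
$\left(62 - 104\right) b Z = \left(62 - 104\right) 324 \left(-168\right) = \left(-42\right) 324 \left(-168\right) = \left(-13608\right) \left(-168\right) = 2286144$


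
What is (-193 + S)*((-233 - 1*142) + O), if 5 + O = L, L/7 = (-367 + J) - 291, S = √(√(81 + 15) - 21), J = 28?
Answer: 924470 - 4790*√(-21 + 4*√6) ≈ 9.2447e+5 - 16032.0*I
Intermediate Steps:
S = √(-21 + 4*√6) (S = √(√96 - 21) = √(4*√6 - 21) = √(-21 + 4*√6) ≈ 3.3469*I)
L = -4410 (L = 7*((-367 + 28) - 291) = 7*(-339 - 291) = 7*(-630) = -4410)
O = -4415 (O = -5 - 4410 = -4415)
(-193 + S)*((-233 - 1*142) + O) = (-193 + √(-21 + 4*√6))*((-233 - 1*142) - 4415) = (-193 + √(-21 + 4*√6))*((-233 - 142) - 4415) = (-193 + √(-21 + 4*√6))*(-375 - 4415) = (-193 + √(-21 + 4*√6))*(-4790) = 924470 - 4790*√(-21 + 4*√6)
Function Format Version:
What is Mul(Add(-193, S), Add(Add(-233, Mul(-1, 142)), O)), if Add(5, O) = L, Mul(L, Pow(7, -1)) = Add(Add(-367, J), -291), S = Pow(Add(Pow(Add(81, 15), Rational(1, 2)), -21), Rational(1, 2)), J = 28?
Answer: Add(924470, Mul(-4790, Pow(Add(-21, Mul(4, Pow(6, Rational(1, 2)))), Rational(1, 2)))) ≈ Add(9.2447e+5, Mul(-16032., I))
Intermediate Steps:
S = Pow(Add(-21, Mul(4, Pow(6, Rational(1, 2)))), Rational(1, 2)) (S = Pow(Add(Pow(96, Rational(1, 2)), -21), Rational(1, 2)) = Pow(Add(Mul(4, Pow(6, Rational(1, 2))), -21), Rational(1, 2)) = Pow(Add(-21, Mul(4, Pow(6, Rational(1, 2)))), Rational(1, 2)) ≈ Mul(3.3469, I))
L = -4410 (L = Mul(7, Add(Add(-367, 28), -291)) = Mul(7, Add(-339, -291)) = Mul(7, -630) = -4410)
O = -4415 (O = Add(-5, -4410) = -4415)
Mul(Add(-193, S), Add(Add(-233, Mul(-1, 142)), O)) = Mul(Add(-193, Pow(Add(-21, Mul(4, Pow(6, Rational(1, 2)))), Rational(1, 2))), Add(Add(-233, Mul(-1, 142)), -4415)) = Mul(Add(-193, Pow(Add(-21, Mul(4, Pow(6, Rational(1, 2)))), Rational(1, 2))), Add(Add(-233, -142), -4415)) = Mul(Add(-193, Pow(Add(-21, Mul(4, Pow(6, Rational(1, 2)))), Rational(1, 2))), Add(-375, -4415)) = Mul(Add(-193, Pow(Add(-21, Mul(4, Pow(6, Rational(1, 2)))), Rational(1, 2))), -4790) = Add(924470, Mul(-4790, Pow(Add(-21, Mul(4, Pow(6, Rational(1, 2)))), Rational(1, 2))))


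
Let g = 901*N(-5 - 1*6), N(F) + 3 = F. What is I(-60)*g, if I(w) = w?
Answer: 756840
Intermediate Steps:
N(F) = -3 + F
g = -12614 (g = 901*(-3 + (-5 - 1*6)) = 901*(-3 + (-5 - 6)) = 901*(-3 - 11) = 901*(-14) = -12614)
I(-60)*g = -60*(-12614) = 756840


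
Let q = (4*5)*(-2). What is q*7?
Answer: -280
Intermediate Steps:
q = -40 (q = 20*(-2) = -40)
q*7 = -40*7 = -280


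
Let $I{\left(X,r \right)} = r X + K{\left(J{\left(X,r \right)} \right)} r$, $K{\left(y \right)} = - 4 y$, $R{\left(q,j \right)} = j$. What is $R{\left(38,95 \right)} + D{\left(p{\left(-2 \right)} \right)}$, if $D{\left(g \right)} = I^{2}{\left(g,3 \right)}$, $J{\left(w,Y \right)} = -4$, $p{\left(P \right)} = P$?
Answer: $1859$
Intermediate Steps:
$I{\left(X,r \right)} = 16 r + X r$ ($I{\left(X,r \right)} = r X + \left(-4\right) \left(-4\right) r = X r + 16 r = 16 r + X r$)
$D{\left(g \right)} = \left(48 + 3 g\right)^{2}$ ($D{\left(g \right)} = \left(3 \left(16 + g\right)\right)^{2} = \left(48 + 3 g\right)^{2}$)
$R{\left(38,95 \right)} + D{\left(p{\left(-2 \right)} \right)} = 95 + 9 \left(16 - 2\right)^{2} = 95 + 9 \cdot 14^{2} = 95 + 9 \cdot 196 = 95 + 1764 = 1859$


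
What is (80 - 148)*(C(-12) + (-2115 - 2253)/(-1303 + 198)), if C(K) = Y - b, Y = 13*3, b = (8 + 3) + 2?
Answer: -10184/5 ≈ -2036.8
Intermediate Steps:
b = 13 (b = 11 + 2 = 13)
Y = 39
C(K) = 26 (C(K) = 39 - 1*13 = 39 - 13 = 26)
(80 - 148)*(C(-12) + (-2115 - 2253)/(-1303 + 198)) = (80 - 148)*(26 + (-2115 - 2253)/(-1303 + 198)) = -68*(26 - 4368/(-1105)) = -68*(26 - 4368*(-1/1105)) = -68*(26 + 336/85) = -68*2546/85 = -10184/5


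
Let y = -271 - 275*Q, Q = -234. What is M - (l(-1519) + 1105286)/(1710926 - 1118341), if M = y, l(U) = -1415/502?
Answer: 19061516763773/297477670 ≈ 64077.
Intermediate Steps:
l(U) = -1415/502 (l(U) = -1415*1/502 = -1415/502)
y = 64079 (y = -271 - 275*(-234) = -271 + 64350 = 64079)
M = 64079
M - (l(-1519) + 1105286)/(1710926 - 1118341) = 64079 - (-1415/502 + 1105286)/(1710926 - 1118341) = 64079 - 554852157/(502*592585) = 64079 - 1*554852157/297477670 = 64079 - 554852157/297477670 = 19061516763773/297477670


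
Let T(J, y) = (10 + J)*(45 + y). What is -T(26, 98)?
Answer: -5148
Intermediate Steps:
-T(26, 98) = -(450 + 10*98 + 45*26 + 26*98) = -(450 + 980 + 1170 + 2548) = -1*5148 = -5148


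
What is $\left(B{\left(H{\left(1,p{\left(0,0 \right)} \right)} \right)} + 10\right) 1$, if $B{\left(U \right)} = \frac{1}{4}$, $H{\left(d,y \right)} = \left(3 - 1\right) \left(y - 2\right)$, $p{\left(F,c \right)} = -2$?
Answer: $\frac{41}{4} \approx 10.25$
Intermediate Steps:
$H{\left(d,y \right)} = -4 + 2 y$ ($H{\left(d,y \right)} = 2 \left(-2 + y\right) = -4 + 2 y$)
$B{\left(U \right)} = \frac{1}{4}$
$\left(B{\left(H{\left(1,p{\left(0,0 \right)} \right)} \right)} + 10\right) 1 = \left(\frac{1}{4} + 10\right) 1 = \frac{41}{4} \cdot 1 = \frac{41}{4}$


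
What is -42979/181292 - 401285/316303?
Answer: -86344146857/57343203476 ≈ -1.5057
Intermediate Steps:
-42979/181292 - 401285/316303 = -86344146857/57343203476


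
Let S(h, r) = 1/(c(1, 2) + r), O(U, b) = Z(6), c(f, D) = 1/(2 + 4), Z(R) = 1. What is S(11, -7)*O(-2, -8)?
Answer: -6/41 ≈ -0.14634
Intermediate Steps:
c(f, D) = 1/6
O(U, b) = 1
S(h, r) = 1/(1/6 + r)
S(11, -7)*O(-2, -8) = (6/(1 + 6*(-7)))*1 = (6/(1 - 42))*1 = (6/(-41))*1 = (6*(-1/41))*1 = -6/41*1 = -6/41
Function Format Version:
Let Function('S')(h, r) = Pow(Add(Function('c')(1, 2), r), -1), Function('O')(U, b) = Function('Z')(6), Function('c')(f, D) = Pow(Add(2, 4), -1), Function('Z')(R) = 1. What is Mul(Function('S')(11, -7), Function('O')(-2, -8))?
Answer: Rational(-6, 41) ≈ -0.14634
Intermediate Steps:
Function('c')(f, D) = Rational(1, 6) (Function('c')(f, D) = Pow(6, -1) = Rational(1, 6))
Function('O')(U, b) = 1
Function('S')(h, r) = Pow(Add(Rational(1, 6), r), -1)
Mul(Function('S')(11, -7), Function('O')(-2, -8)) = Mul(Mul(6, Pow(Add(1, Mul(6, -7)), -1)), 1) = Mul(Mul(6, Pow(Add(1, -42), -1)), 1) = Mul(Mul(6, Pow(-41, -1)), 1) = Mul(Mul(6, Rational(-1, 41)), 1) = Mul(Rational(-6, 41), 1) = Rational(-6, 41)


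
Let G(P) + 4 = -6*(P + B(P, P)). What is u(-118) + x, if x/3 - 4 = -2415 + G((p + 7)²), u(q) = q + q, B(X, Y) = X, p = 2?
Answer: -10397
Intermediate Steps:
G(P) = -4 - 12*P (G(P) = -4 - 6*(P + P) = -4 - 12*P)
u(q) = 2*q
x = -10161 (x = 12 + 3*(-2415 + (-4 - 12*(2 + 7)²)) = 12 + 3*(-2415 + (-4 - 12*9²)) = 12 + 3*(-2415 + (-4 - 12*81)) = 12 + 3*(-2415 + (-4 - 972)) = 12 + 3*(-2415 - 976) = 12 + 3*(-3391) = 12 - 10173 = -10161)
u(-118) + x = 2*(-118) - 10161 = -236 - 10161 = -10397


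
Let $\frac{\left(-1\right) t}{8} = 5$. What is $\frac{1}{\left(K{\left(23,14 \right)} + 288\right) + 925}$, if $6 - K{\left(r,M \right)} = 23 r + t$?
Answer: $\frac{1}{730} \approx 0.0013699$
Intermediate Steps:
$t = -40$ ($t = \left(-8\right) 5 = -40$)
$K{\left(r,M \right)} = 46 - 23 r$ ($K{\left(r,M \right)} = 6 - \left(23 r - 40\right) = 6 - \left(-40 + 23 r\right) = 46 - 23 r$)
$\frac{1}{\left(K{\left(23,14 \right)} + 288\right) + 925} = \frac{1}{\left(\left(46 - 529\right) + 288\right) + 925} = \frac{1}{\left(-483 + 288\right) + 925} = \frac{1}{-195 + 925} = \frac{1}{730}$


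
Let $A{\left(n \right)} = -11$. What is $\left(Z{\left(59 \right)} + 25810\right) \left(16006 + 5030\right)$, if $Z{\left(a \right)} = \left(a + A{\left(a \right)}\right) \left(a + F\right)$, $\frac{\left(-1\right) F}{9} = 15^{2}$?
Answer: $-1442186088$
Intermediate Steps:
$F = -2025$ ($F = - 9 \cdot 15^{2} = \left(-9\right) 225 = -2025$)
$Z{\left(a \right)} = \left(-2025 + a\right) \left(-11 + a\right)$ ($Z{\left(a \right)} = \left(a - 11\right) \left(a - 2025\right) = \left(-11 + a\right) \left(-2025 + a\right) = \left(-2025 + a\right) \left(-11 + a\right)$)
$\left(Z{\left(59 \right)} + 25810\right) \left(16006 + 5030\right) = \left(\left(22275 + 59^{2} - 120124\right) + 25810\right) \left(16006 + 5030\right) = \left(\left(22275 + 3481 - 120124\right) + 25810\right) 21036 = \left(-94368 + 25810\right) 21036 = \left(-68558\right) 21036 = -1442186088$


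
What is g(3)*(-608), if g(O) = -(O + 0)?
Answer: 1824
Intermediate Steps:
g(O) = -O
g(3)*(-608) = -1*3*(-608) = -3*(-608) = 1824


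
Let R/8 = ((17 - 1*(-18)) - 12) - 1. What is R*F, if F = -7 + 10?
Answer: 528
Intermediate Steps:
R = 176 (R = 8*(((17 - 1*(-18)) - 12) - 1) = 8*(((17 + 18) - 12) - 1) = 8*((35 - 12) - 1) = 8*(23 - 1) = 8*22 = 176)
F = 3
R*F = 176*3 = 528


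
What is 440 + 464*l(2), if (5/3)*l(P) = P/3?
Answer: 3128/5 ≈ 625.60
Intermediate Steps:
l(P) = P/5 (l(P) = 3*(P/3)/5 = P/5)
440 + 464*l(2) = 440 + 464*((⅕)*2) = 440 + 464*(⅖) = 440 + 928/5 = 3128/5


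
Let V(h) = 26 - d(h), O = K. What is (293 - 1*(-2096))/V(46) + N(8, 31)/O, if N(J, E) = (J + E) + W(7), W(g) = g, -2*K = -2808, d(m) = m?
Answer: -838309/7020 ≈ -119.42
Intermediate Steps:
K = 1404 (K = -½*(-2808) = 1404)
O = 1404
V(h) = 26 - h
N(J, E) = 7 + E + J (N(J, E) = (J + E) + 7 = (E + J) + 7 = 7 + E + J)
(293 - 1*(-2096))/V(46) + N(8, 31)/O = (293 - 1*(-2096))/(26 - 1*46) + (7 + 31 + 8)/1404 = (293 + 2096)/(26 - 46) + 46*(1/1404) = 2389/(-20) + 23/702 = 2389*(-1/20) + 23/702 = -2389/20 + 23/702 = -838309/7020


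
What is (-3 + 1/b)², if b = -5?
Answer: 256/25 ≈ 10.240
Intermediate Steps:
(-3 + 1/b)² = (-3 + 1/(-5))² = (-3 - ⅕)² = (-16/5)² = 256/25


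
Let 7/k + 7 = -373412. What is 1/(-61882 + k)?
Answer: -373419/23107914565 ≈ -1.6160e-5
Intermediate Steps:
k = -7/373419 (k = 7/(-7 - 373412) = 7/(-373419) = 7*(-1/373419) = -7/373419 ≈ -1.8746e-5)
1/(-61882 + k) = 1/(-61882 - 7/373419) = 1/(-23107914565/373419) = -373419/23107914565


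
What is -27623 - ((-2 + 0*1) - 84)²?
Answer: -35019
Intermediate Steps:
-27623 - ((-2 + 0*1) - 84)² = -27623 - ((-2 + 0) - 84)² = -27623 - (-2 - 84)² = -27623 - 1*(-86)² = -27623 - 1*7396 = -27623 - 7396 = -35019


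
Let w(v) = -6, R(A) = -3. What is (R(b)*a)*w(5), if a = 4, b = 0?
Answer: 72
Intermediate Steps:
(R(b)*a)*w(5) = -3*4*(-6) = -12*(-6) = 72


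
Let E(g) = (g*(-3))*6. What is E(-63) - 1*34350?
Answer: -33216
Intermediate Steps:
E(g) = -18*g (E(g) = -3*g*6 = -18*g)
E(-63) - 1*34350 = -18*(-63) - 1*34350 = 1134 - 34350 = -33216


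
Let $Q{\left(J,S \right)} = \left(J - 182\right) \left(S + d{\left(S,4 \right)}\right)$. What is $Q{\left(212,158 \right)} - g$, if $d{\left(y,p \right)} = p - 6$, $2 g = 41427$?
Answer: $- \frac{32067}{2} \approx -16034.0$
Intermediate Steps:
$g = \frac{41427}{2}$ ($g = \frac{1}{2} \cdot 41427 = \frac{41427}{2} \approx 20714.0$)
$d{\left(y,p \right)} = -6 + p$
$Q{\left(J,S \right)} = \left(-182 + J\right) \left(-2 + S\right)$ ($Q{\left(J,S \right)} = \left(J - 182\right) \left(S + \left(-6 + 4\right)\right) = \left(-182 + J\right) \left(S - 2\right) = \left(-182 + J\right) \left(-2 + S\right)$)
$Q{\left(212,158 \right)} - g = \left(364 - 28756 - 424 + 212 \cdot 158\right) - \frac{41427}{2} = \left(364 - 28756 - 424 + 33496\right) - \frac{41427}{2} = 4680 - \frac{41427}{2} = - \frac{32067}{2}$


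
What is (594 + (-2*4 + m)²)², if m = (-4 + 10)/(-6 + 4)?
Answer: 511225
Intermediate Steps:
m = -3 (m = 6/(-2) = 6*(-½) = -3)
(594 + (-2*4 + m)²)² = (594 + (-2*4 - 3)²)² = (594 + (-8 - 3)²)² = (594 + (-11)²)² = (594 + 121)² = 715² = 511225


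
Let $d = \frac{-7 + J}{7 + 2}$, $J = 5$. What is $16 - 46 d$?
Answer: $\frac{236}{9} \approx 26.222$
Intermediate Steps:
$d = - \frac{2}{9}$ ($d = \frac{-7 + 5}{7 + 2} = - \frac{2}{9} \approx -0.22222$)
$16 - 46 d = 16 - - \frac{92}{9} = 16 + \frac{92}{9} = \frac{236}{9}$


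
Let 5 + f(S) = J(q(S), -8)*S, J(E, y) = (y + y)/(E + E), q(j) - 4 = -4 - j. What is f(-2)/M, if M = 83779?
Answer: 3/83779 ≈ 3.5808e-5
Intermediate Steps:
q(j) = -j (q(j) = 4 + (-4 - j) = -j)
J(E, y) = y/E (J(E, y) = (2*y)/((2*E)) = (2*y)*(1/(2*E)) = y/E)
f(S) = 3 (f(S) = -5 + (-8*(-1/S))*S = -5 + (-(-8)/S)*S = -5 + (8/S)*S = -5 + 8 = 3)
f(-2)/M = 3/83779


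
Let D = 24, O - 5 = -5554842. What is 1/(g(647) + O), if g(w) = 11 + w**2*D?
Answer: 1/4491790 ≈ 2.2263e-7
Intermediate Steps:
O = -5554837 (O = 5 - 5554842 = -5554837)
g(w) = 11 + 24*w**2 (g(w) = 11 + w**2*24 = 11 + 24*w**2)
1/(g(647) + O) = 1/((11 + 24*647**2) - 5554837) = 1/((11 + 24*418609) - 5554837) = 1/((11 + 10046616) - 5554837) = 1/(10046627 - 5554837) = 1/4491790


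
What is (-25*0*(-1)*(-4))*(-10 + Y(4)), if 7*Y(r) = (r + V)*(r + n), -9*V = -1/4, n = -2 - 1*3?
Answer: 0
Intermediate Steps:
n = -5 (n = -2 - 3 = -5)
V = 1/36 (V = -(-1)/(9*4) = -1/9*(-1/4) = 1/36 ≈ 0.027778)
Y(r) = (-5 + r)*(1/36 + r)/7 (Y(r) = ((r + 1/36)*(r - 5))/7 = ((1/36 + r)*(-5 + r))/7 = ((-5 + r)*(1/36 + r))/7 = (-5 + r)*(1/36 + r)/7)
(-25*0*(-1)*(-4))*(-10 + Y(4)) = (-25*0*(-1)*(-4))*(-10 + (-5/252 - 179/252*4 + (1/7)*4**2)) = (-0*(-4))*(-10 + (-5/252 - 179/63 + (1/7)*16)) = (-25*0)*(-10 + (-5/252 - 179/63 + 16/7)) = 0*(-10 - 145/252) = 0*(-2665/252) = 0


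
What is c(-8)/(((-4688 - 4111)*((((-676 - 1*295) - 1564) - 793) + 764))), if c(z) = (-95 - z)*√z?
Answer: -29*I*√2/3760106 ≈ -1.0907e-5*I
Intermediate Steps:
c(z) = √z*(-95 - z)
c(-8)/(((-4688 - 4111)*((((-676 - 1*295) - 1564) - 793) + 764))) = (√(-8)*(-95 - 1*(-8)))/(((-4688 - 4111)*((((-676 - 1*295) - 1564) - 793) + 764))) = ((2*I*√2)*(-95 + 8))/((-8799*((((-676 - 295) - 1564) - 793) + 764))) = ((2*I*√2)*(-87))/((-8799*(((-971 - 1564) - 793) + 764))) = (-174*I*√2)/((-8799*((-2535 - 793) + 764))) = (-174*I*√2)/((-8799*(-3328 + 764))) = (-174*I*√2)/((-8799*(-2564))) = -174*I*√2/22560636 = -174*I*√2*(1/22560636) = -29*I*√2/3760106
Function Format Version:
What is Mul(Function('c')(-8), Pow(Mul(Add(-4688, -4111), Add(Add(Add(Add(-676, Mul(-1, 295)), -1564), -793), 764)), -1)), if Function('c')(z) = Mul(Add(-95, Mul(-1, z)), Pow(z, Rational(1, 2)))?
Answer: Mul(Rational(-29, 3760106), I, Pow(2, Rational(1, 2))) ≈ Mul(-1.0907e-5, I)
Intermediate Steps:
Function('c')(z) = Mul(Pow(z, Rational(1, 2)), Add(-95, Mul(-1, z)))
Mul(Function('c')(-8), Pow(Mul(Add(-4688, -4111), Add(Add(Add(Add(-676, Mul(-1, 295)), -1564), -793), 764)), -1)) = Mul(Mul(Pow(-8, Rational(1, 2)), Add(-95, Mul(-1, -8))), Pow(Mul(Add(-4688, -4111), Add(Add(Add(Add(-676, Mul(-1, 295)), -1564), -793), 764)), -1)) = Mul(Mul(Mul(2, I, Pow(2, Rational(1, 2))), Add(-95, 8)), Pow(Mul(-8799, Add(Add(Add(Add(-676, -295), -1564), -793), 764)), -1)) = Mul(Mul(Mul(2, I, Pow(2, Rational(1, 2))), -87), Pow(Mul(-8799, Add(Add(Add(-971, -1564), -793), 764)), -1)) = Mul(Mul(-174, I, Pow(2, Rational(1, 2))), Pow(Mul(-8799, Add(Add(-2535, -793), 764)), -1)) = Mul(Mul(-174, I, Pow(2, Rational(1, 2))), Pow(Mul(-8799, Add(-3328, 764)), -1)) = Mul(Mul(-174, I, Pow(2, Rational(1, 2))), Pow(Mul(-8799, -2564), -1)) = Mul(Mul(-174, I, Pow(2, Rational(1, 2))), Pow(22560636, -1)) = Mul(Mul(-174, I, Pow(2, Rational(1, 2))), Rational(1, 22560636)) = Mul(Rational(-29, 3760106), I, Pow(2, Rational(1, 2)))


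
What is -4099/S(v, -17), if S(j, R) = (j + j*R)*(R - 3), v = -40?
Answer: 4099/12800 ≈ 0.32023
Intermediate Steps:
S(j, R) = (-3 + R)*(j + R*j) (S(j, R) = (j + R*j)*(-3 + R) = (-3 + R)*(j + R*j))
-4099/S(v, -17) = -4099*(-1/(40*(-3 + (-17)² - 2*(-17)))) = -4099*(-1/(40*(-3 + 289 + 34))) = -4099/((-40*320)) = -4099/(-12800) = -4099*(-1/12800) = 4099/12800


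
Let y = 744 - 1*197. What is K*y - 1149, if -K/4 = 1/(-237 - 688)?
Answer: -1060637/925 ≈ -1146.6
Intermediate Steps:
K = 4/925 (K = -4/(-237 - 688) = -4/(-925) = -4*(-1/925) = 4/925 ≈ 0.0043243)
y = 547 (y = 744 - 197 = 547)
K*y - 1149 = (4/925)*547 - 1149 = 2188/925 - 1149 = -1060637/925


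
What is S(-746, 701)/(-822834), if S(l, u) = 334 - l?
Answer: -60/45713 ≈ -0.0013125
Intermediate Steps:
S(-746, 701)/(-822834) = (334 - 1*(-746))/(-822834) = (334 + 746)*(-1/822834) = 1080*(-1/822834) = -60/45713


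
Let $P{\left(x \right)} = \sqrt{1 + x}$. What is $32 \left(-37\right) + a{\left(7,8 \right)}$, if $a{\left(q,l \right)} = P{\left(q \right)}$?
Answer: $-1184 + 2 \sqrt{2} \approx -1181.2$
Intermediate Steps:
$a{\left(q,l \right)} = \sqrt{1 + q}$
$32 \left(-37\right) + a{\left(7,8 \right)} = 32 \left(-37\right) + \sqrt{1 + 7} = -1184 + \sqrt{8} = -1184 + 2 \sqrt{2}$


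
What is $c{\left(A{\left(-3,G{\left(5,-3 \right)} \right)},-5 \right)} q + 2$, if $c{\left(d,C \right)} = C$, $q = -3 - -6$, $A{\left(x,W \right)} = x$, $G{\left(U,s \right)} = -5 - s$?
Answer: $-13$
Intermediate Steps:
$q = 3$ ($q = -3 + 6 = 3$)
$c{\left(A{\left(-3,G{\left(5,-3 \right)} \right)},-5 \right)} q + 2 = \left(-5\right) 3 + 2 = -15 + 2 = -13$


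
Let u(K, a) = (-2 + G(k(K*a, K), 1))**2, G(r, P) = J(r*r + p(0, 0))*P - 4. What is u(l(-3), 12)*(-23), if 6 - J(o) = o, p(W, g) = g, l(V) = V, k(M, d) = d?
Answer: -1863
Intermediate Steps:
J(o) = 6 - o
G(r, P) = -4 + P*(6 - r**2) (G(r, P) = (6 - (r*r + 0))*P - 4 = (6 - (r**2 + 0))*P - 4 = (6 - r**2)*P - 4 = P*(6 - r**2) - 4 = -4 + P*(6 - r**2))
u(K, a) = K**4 (u(K, a) = (-2 + (-4 - 1*1*(-6 + K**2)))**2 = (-2 + (-4 + (6 - K**2)))**2 = (-2 + (2 - K**2))**2 = (-K**2)**2 = K**4)
u(l(-3), 12)*(-23) = (-3)**4*(-23) = 81*(-23) = -1863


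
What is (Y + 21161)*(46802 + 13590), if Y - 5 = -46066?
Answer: -1503760800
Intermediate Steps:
Y = -46061 (Y = 5 - 46066 = -46061)
(Y + 21161)*(46802 + 13590) = (-46061 + 21161)*(46802 + 13590) = -24900*60392 = -1503760800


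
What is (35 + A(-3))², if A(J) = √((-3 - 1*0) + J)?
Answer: (35 + I*√6)² ≈ 1219.0 + 171.46*I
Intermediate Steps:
A(J) = √(-3 + J) (A(J) = √((-3 + 0) + J) = √(-3 + J))
(35 + A(-3))² = (35 + √(-3 - 3))² = (35 + √(-6))² = (35 + I*√6)²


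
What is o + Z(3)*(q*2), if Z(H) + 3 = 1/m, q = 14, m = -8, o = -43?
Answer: -261/2 ≈ -130.50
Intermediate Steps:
Z(H) = -25/8 (Z(H) = -3 + 1/(-8) = -3 - 1/8 = -25/8)
o + Z(3)*(q*2) = -43 - 175*2/4 = -43 - 25/8*28 = -43 - 175/2 = -261/2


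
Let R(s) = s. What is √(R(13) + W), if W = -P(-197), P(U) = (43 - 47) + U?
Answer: √214 ≈ 14.629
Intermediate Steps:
P(U) = -4 + U
W = 201 (W = -(-4 - 197) = -1*(-201) = 201)
√(R(13) + W) = √(13 + 201) = √214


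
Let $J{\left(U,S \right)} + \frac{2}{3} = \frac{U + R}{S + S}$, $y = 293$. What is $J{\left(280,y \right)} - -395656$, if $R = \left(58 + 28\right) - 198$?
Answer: $\frac{347781290}{879} \approx 3.9566 \cdot 10^{5}$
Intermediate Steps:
$R = -112$ ($R = 86 - 198 = -112$)
$J{\left(U,S \right)} = - \frac{2}{3} + \frac{-112 + U}{2 S}$ ($J{\left(U,S \right)} = - \frac{2}{3} + \frac{U - 112}{S + S} = - \frac{2}{3} + \frac{-112 + U}{2 S}$)
$J{\left(280,y \right)} - -395656 = \frac{-336 - 1172 + 3 \cdot 280}{6 \cdot 293} - -395656 = \frac{1}{6} \cdot \frac{1}{293} \left(-336 - 1172 + 840\right) + 395656 = \frac{1}{6} \cdot \frac{1}{293} \left(-668\right) + 395656 = - \frac{334}{879} + 395656 = \frac{347781290}{879}$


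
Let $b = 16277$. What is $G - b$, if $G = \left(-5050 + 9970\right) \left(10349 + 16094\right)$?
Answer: $130083283$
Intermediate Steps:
$G = 130099560$ ($G = 4920 \cdot 26443 = 130099560$)
$G - b = 130099560 - 16277 = 130083283$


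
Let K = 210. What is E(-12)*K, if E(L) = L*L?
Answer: 30240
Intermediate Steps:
E(L) = L²
E(-12)*K = (-12)²*210 = 144*210 = 30240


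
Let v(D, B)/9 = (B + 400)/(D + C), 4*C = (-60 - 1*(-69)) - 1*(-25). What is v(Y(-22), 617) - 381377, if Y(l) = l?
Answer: -382055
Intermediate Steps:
C = 17/2 (C = ((-60 - 1*(-69)) - 1*(-25))/4 = ((-60 + 69) + 25)/4 = (9 + 25)/4 = (¼)*34 = 17/2 ≈ 8.5000)
v(D, B) = 9*(400 + B)/(17/2 + D) (v(D, B) = 9*((B + 400)/(D + 17/2)) = 9*((400 + B)/(17/2 + D)) = 9*(400 + B)/(17/2 + D))
v(Y(-22), 617) - 381377 = 18*(400 + 617)/(17 + 2*(-22)) - 381377 = 18*1017/(17 - 44) - 381377 = 18*1017/(-27) - 381377 = 18*(-1/27)*1017 - 381377 = -678 - 381377 = -382055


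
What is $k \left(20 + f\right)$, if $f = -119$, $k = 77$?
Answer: $-7623$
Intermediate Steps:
$k \left(20 + f\right) = 77 \left(20 - 119\right) = 77 \left(-99\right) = -7623$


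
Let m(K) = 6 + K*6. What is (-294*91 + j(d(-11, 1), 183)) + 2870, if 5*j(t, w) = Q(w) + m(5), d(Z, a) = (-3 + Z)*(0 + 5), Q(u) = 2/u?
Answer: -4369454/183 ≈ -23877.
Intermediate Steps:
m(K) = 6 + 6*K
d(Z, a) = -15 + 5*Z (d(Z, a) = (-3 + Z)*5 = -15 + 5*Z)
j(t, w) = 36/5 + 2/(5*w) (j(t, w) = (2/w + (6 + 6*5))/5 = (2/w + (6 + 30))/5 = (2/w + 36)/5 = (36 + 2/w)/5 = 36/5 + 2/(5*w))
(-294*91 + j(d(-11, 1), 183)) + 2870 = (-294*91 + (⅖)*(1 + 18*183)/183) + 2870 = (-26754 + (⅖)*(1/183)*(1 + 3294)) + 2870 = (-26754 + (⅖)*(1/183)*3295) + 2870 = (-26754 + 1318/183) + 2870 = -4894664/183 + 2870 = -4369454/183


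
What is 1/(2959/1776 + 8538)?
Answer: 1776/15166447 ≈ 0.00011710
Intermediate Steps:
1/(2959/1776 + 8538) = 1/(15166447/1776) = 1776/15166447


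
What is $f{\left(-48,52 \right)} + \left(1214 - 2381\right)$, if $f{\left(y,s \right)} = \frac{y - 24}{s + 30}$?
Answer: $- \frac{47883}{41} \approx -1167.9$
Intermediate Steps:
$f{\left(y,s \right)} = \frac{-24 + y}{30 + s}$
$f{\left(-48,52 \right)} + \left(1214 - 2381\right) = \frac{-24 - 48}{30 + 52} + \left(1214 - 2381\right) = \frac{1}{82} \left(-72\right) + \left(1214 - 2381\right) = \frac{1}{82} \left(-72\right) - 1167 = - \frac{36}{41} - 1167 = - \frac{47883}{41}$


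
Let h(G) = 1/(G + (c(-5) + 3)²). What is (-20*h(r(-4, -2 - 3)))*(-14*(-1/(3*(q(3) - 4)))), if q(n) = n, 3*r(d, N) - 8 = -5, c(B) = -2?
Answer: 140/3 ≈ 46.667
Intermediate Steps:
r(d, N) = 1 (r(d, N) = 8/3 + (⅓)*(-5) = 8/3 - 5/3 = 1)
h(G) = 1/(1 + G) (h(G) = 1/(G + (-2 + 3)²) = 1/(G + 1²) = 1/(G + 1) = 1/(1 + G))
(-20*h(r(-4, -2 - 3)))*(-14*(-1/(3*(q(3) - 4)))) = (-20/(1 + 1))*(-14*(-1/(3*(3 - 4)))) = (-20/2)*(-14/((-1*(-3)))) = (-20*½)*(-14/3) = -(-140)/3 = -10*(-14/3) = 140/3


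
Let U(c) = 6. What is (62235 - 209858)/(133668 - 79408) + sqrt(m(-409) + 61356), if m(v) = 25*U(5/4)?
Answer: -147623/54260 + 3*sqrt(6834) ≈ 245.28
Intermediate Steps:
m(v) = 150 (m(v) = 25*6 = 150)
(62235 - 209858)/(133668 - 79408) + sqrt(m(-409) + 61356) = (62235 - 209858)/(133668 - 79408) + sqrt(150 + 61356) = -147623/54260 + sqrt(61506) = -147623*1/54260 + 3*sqrt(6834) = -147623/54260 + 3*sqrt(6834)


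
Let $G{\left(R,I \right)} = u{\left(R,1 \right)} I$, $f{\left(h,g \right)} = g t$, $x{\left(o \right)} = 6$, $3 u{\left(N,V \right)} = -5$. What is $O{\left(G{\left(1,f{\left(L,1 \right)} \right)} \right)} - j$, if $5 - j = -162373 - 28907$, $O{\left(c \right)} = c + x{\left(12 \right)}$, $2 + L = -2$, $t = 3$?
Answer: $-191284$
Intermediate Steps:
$L = -4$ ($L = -2 - 2 = -4$)
$u{\left(N,V \right)} = - \frac{5}{3}$ ($u{\left(N,V \right)} = \frac{1}{3} \left(-5\right) = - \frac{5}{3}$)
$f{\left(h,g \right)} = 3 g$ ($f{\left(h,g \right)} = g 3 = 3 g$)
$G{\left(R,I \right)} = - \frac{5 I}{3}$
$O{\left(c \right)} = 6 + c$ ($O{\left(c \right)} = c + 6 = 6 + c$)
$j = 191285$ ($j = 5 - \left(-162373 - 28907\right) = 5 - -191280 = 5 + 191280 = 191285$)
$O{\left(G{\left(1,f{\left(L,1 \right)} \right)} \right)} - j = \left(6 - \frac{5 \cdot 3 \cdot 1}{3}\right) - 191285 = \left(6 - 5\right) - 191285 = 1 - 191285 = -191284$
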